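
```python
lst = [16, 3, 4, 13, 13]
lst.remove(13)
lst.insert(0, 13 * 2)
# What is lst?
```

After line 1: lst = [16, 3, 4, 13, 13]
After line 2 (remove first 13): lst = [16, 3, 4, 13]
After line 3 (insert 26 at index 0): lst = [26, 16, 3, 4, 13]

[26, 16, 3, 4, 13]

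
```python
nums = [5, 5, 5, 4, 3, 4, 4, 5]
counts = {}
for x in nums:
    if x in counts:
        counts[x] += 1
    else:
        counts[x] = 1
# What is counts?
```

Initial: counts = {}, nums = [5, 5, 5, 4, 3, 4, 4, 5]
See 5: counts = {5: 1}
See 5: counts = {5: 2}
See 5: counts = {5: 3}
See 4: counts = {5: 3, 4: 1}
See 3: counts = {5: 3, 4: 1, 3: 1}
See 4: counts = {5: 3, 4: 2, 3: 1}
See 4: counts = {5: 3, 4: 3, 3: 1}
See 5: counts = {5: 4, 4: 3, 3: 1}

{5: 4, 4: 3, 3: 1}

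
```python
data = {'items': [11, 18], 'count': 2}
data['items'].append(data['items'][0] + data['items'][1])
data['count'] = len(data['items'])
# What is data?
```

After line 1: data = {'items': [11, 18], 'count': 2}
After line 2 (append 11 + 18 = 29): data = {'items': [11, 18, 29], 'count': 2}
After line 3 (count = len(items) = 3): data = {'items': [11, 18, 29], 'count': 3}

{'items': [11, 18, 29], 'count': 3}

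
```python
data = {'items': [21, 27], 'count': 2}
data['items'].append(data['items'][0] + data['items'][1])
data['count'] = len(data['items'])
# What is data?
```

After line 1: data = {'items': [21, 27], 'count': 2}
After line 2 (append 21 + 27 = 48): data = {'items': [21, 27, 48], 'count': 2}
After line 3 (count = len(items) = 3): data = {'items': [21, 27, 48], 'count': 3}

{'items': [21, 27, 48], 'count': 3}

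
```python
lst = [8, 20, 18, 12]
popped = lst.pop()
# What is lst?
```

[8, 20, 18]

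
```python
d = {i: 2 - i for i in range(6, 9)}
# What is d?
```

{6: -4, 7: -5, 8: -6}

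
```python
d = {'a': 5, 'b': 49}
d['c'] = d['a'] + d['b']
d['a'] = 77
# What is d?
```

After line 1: d = {'a': 5, 'b': 49}
After line 2 (d['c'] = 5 + 49): d = {'a': 5, 'b': 49, 'c': 54}
After line 3: d = {'a': 77, 'b': 49, 'c': 54}

{'a': 77, 'b': 49, 'c': 54}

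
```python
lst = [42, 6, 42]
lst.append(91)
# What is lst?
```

[42, 6, 42, 91]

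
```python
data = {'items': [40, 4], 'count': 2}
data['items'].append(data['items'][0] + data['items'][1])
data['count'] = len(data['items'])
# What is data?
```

After line 1: data = {'items': [40, 4], 'count': 2}
After line 2 (append 40 + 4 = 44): data = {'items': [40, 4, 44], 'count': 2}
After line 3 (count = len(items) = 3): data = {'items': [40, 4, 44], 'count': 3}

{'items': [40, 4, 44], 'count': 3}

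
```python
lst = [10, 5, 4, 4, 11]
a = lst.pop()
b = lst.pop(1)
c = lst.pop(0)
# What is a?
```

After line 1: lst = [10, 5, 4, 4, 11]
After line 2 (pop() -> a = 11): lst = [10, 5, 4, 4]
After line 3 (pop(1) -> b = 5): lst = [10, 4, 4]
After line 4 (pop(0) -> c = 10): lst = [4, 4]

11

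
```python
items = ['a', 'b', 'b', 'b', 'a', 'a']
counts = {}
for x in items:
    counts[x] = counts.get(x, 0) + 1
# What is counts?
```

Initial: counts = {}, items = ['a', 'b', 'b', 'b', 'a', 'a']
See 'a': counts = {'a': 1}
See 'b': counts = {'a': 1, 'b': 1}
See 'b': counts = {'a': 1, 'b': 2}
See 'b': counts = {'a': 1, 'b': 3}
See 'a': counts = {'a': 2, 'b': 3}
See 'a': counts = {'a': 3, 'b': 3}

{'a': 3, 'b': 3}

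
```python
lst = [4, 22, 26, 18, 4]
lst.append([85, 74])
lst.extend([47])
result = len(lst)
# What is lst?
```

After line 1: lst = [4, 22, 26, 18, 4]
After line 2 (append adds [85, 74] as single element): lst = [4, 22, 26, 18, 4, [85, 74]]
After line 3 (extend unpacks [47], adds 47): lst = [4, 22, 26, 18, 4, [85, 74], 47]
After line 4: result = len(lst) = 7

[4, 22, 26, 18, 4, [85, 74], 47]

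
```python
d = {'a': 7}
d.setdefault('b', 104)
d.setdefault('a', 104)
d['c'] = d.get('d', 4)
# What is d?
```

After line 1: d = {'a': 7}
After line 2 (setdefault adds 'b'=104): d = {'a': 7, 'b': 104}
After line 3 (setdefault 'a' no-op, already exists): d = {'a': 7, 'b': 104}
After line 4 (get('d', 4) returns default since 'd' not in d): d = {'a': 7, 'b': 104, 'c': 4}

{'a': 7, 'b': 104, 'c': 4}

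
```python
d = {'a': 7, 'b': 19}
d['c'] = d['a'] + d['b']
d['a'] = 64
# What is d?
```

After line 1: d = {'a': 7, 'b': 19}
After line 2 (d['c'] = 7 + 19): d = {'a': 7, 'b': 19, 'c': 26}
After line 3: d = {'a': 64, 'b': 19, 'c': 26}

{'a': 64, 'b': 19, 'c': 26}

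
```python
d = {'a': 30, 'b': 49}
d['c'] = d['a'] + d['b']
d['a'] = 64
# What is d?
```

After line 1: d = {'a': 30, 'b': 49}
After line 2 (d['c'] = 30 + 49): d = {'a': 30, 'b': 49, 'c': 79}
After line 3: d = {'a': 64, 'b': 49, 'c': 79}

{'a': 64, 'b': 49, 'c': 79}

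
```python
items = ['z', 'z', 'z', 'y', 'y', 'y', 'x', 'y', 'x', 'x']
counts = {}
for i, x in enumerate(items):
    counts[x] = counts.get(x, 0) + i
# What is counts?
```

Initial: counts = {}, items = ['z', 'z', 'z', 'y', 'y', 'y', 'x', 'y', 'x', 'x']
i=0, x='z': counts = {'z': 0}
i=1, x='z': counts = {'z': 1}
i=2, x='z': counts = {'z': 3}
i=3, x='y': counts = {'z': 3, 'y': 3}
i=4, x='y': counts = {'z': 3, 'y': 7}
i=5, x='y': counts = {'z': 3, 'y': 12}
i=6, x='x': counts = {'z': 3, 'y': 12, 'x': 6}
i=7, x='y': counts = {'z': 3, 'y': 19, 'x': 6}
i=8, x='x': counts = {'z': 3, 'y': 19, 'x': 14}
i=9, x='x': counts = {'z': 3, 'y': 19, 'x': 23}

{'z': 3, 'y': 19, 'x': 23}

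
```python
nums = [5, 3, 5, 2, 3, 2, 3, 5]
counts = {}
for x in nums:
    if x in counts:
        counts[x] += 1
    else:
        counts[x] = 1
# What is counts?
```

Initial: counts = {}, nums = [5, 3, 5, 2, 3, 2, 3, 5]
See 5: counts = {5: 1}
See 3: counts = {5: 1, 3: 1}
See 5: counts = {5: 2, 3: 1}
See 2: counts = {5: 2, 3: 1, 2: 1}
See 3: counts = {5: 2, 3: 2, 2: 1}
See 2: counts = {5: 2, 3: 2, 2: 2}
See 3: counts = {5: 2, 3: 3, 2: 2}
See 5: counts = {5: 3, 3: 3, 2: 2}

{5: 3, 3: 3, 2: 2}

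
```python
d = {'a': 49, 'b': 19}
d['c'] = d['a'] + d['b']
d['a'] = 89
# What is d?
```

After line 1: d = {'a': 49, 'b': 19}
After line 2 (d['c'] = 49 + 19): d = {'a': 49, 'b': 19, 'c': 68}
After line 3: d = {'a': 89, 'b': 19, 'c': 68}

{'a': 89, 'b': 19, 'c': 68}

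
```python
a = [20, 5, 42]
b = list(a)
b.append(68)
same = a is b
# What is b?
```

After line 1: a = [20, 5, 42]
After line 2 (b = list(a) is a shallow copy, new object): a = [20, 5, 42], b = [20, 5, 42]
After line 3 (append only mutates b): a = [20, 5, 42], b = [20, 5, 42, 68]
After line 4 (same = a is b; different objects -> False): same = False

[20, 5, 42, 68]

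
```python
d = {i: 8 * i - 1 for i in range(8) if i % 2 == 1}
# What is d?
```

{1: 7, 3: 23, 5: 39, 7: 55}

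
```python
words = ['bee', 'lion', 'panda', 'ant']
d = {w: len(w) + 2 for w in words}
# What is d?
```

{'bee': 5, 'lion': 6, 'panda': 7, 'ant': 5}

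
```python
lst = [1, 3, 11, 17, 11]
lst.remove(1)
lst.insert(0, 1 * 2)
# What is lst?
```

After line 1: lst = [1, 3, 11, 17, 11]
After line 2 (remove first 1): lst = [3, 11, 17, 11]
After line 3 (insert 2 at index 0): lst = [2, 3, 11, 17, 11]

[2, 3, 11, 17, 11]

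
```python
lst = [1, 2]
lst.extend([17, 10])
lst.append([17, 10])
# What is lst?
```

After line 1: lst = [1, 2]
After line 2 (extend unpacks [17, 10]): lst = [1, 2, 17, 10]
After line 3 (append adds [17, 10] as single element): lst = [1, 2, 17, 10, [17, 10]]

[1, 2, 17, 10, [17, 10]]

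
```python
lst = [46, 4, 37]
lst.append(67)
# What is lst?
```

[46, 4, 37, 67]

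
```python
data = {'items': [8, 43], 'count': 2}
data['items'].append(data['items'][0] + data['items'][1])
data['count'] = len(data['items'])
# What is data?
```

After line 1: data = {'items': [8, 43], 'count': 2}
After line 2 (append 8 + 43 = 51): data = {'items': [8, 43, 51], 'count': 2}
After line 3 (count = len(items) = 3): data = {'items': [8, 43, 51], 'count': 3}

{'items': [8, 43, 51], 'count': 3}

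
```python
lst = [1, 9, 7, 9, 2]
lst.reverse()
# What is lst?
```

[2, 9, 7, 9, 1]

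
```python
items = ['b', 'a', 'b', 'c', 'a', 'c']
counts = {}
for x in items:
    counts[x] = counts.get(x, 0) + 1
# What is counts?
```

Initial: counts = {}, items = ['b', 'a', 'b', 'c', 'a', 'c']
See 'b': counts = {'b': 1}
See 'a': counts = {'b': 1, 'a': 1}
See 'b': counts = {'b': 2, 'a': 1}
See 'c': counts = {'b': 2, 'a': 1, 'c': 1}
See 'a': counts = {'b': 2, 'a': 2, 'c': 1}
See 'c': counts = {'b': 2, 'a': 2, 'c': 2}

{'b': 2, 'a': 2, 'c': 2}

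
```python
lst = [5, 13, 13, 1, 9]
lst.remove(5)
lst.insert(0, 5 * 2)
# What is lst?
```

After line 1: lst = [5, 13, 13, 1, 9]
After line 2 (remove first 5): lst = [13, 13, 1, 9]
After line 3 (insert 10 at index 0): lst = [10, 13, 13, 1, 9]

[10, 13, 13, 1, 9]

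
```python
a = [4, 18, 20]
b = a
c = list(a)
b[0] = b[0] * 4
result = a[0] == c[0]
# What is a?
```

After line 1: a = [4, 18, 20]
After line 2 (b = a, alias): a = [4, 18, 20], b = [4, 18, 20]
After line 3 (c = list(a) is a copy, new object): c = [4, 18, 20]
After line 4 (b[0] = 4 * 4 = 16; mutates shared a/b): a = b = [16, 18, 20], c = [4, 18, 20]
After line 5 (a[0] = 16, c[0] = 4; result = False)

[16, 18, 20]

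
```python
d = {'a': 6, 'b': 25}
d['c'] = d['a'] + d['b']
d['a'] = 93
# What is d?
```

After line 1: d = {'a': 6, 'b': 25}
After line 2 (d['c'] = 6 + 25): d = {'a': 6, 'b': 25, 'c': 31}
After line 3: d = {'a': 93, 'b': 25, 'c': 31}

{'a': 93, 'b': 25, 'c': 31}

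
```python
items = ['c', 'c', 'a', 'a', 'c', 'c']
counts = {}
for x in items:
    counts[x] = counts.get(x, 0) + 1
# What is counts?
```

Initial: counts = {}, items = ['c', 'c', 'a', 'a', 'c', 'c']
See 'c': counts = {'c': 1}
See 'c': counts = {'c': 2}
See 'a': counts = {'c': 2, 'a': 1}
See 'a': counts = {'c': 2, 'a': 2}
See 'c': counts = {'c': 3, 'a': 2}
See 'c': counts = {'c': 4, 'a': 2}

{'c': 4, 'a': 2}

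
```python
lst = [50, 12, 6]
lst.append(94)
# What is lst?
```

[50, 12, 6, 94]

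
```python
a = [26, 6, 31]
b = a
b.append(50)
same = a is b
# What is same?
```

After line 1: a = [26, 6, 31]
After line 2 (b = a is an alias, same object): a = [26, 6, 31], b = [26, 6, 31]
After line 3 (b.append mutates the shared list): a = [26, 6, 31, 50], b = [26, 6, 31, 50]
After line 4 (same = a is b; same object -> True): same = True

True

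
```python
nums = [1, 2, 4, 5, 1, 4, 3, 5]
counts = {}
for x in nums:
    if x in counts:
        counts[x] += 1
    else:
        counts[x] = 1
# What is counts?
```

Initial: counts = {}, nums = [1, 2, 4, 5, 1, 4, 3, 5]
See 1: counts = {1: 1}
See 2: counts = {1: 1, 2: 1}
See 4: counts = {1: 1, 2: 1, 4: 1}
See 5: counts = {1: 1, 2: 1, 4: 1, 5: 1}
See 1: counts = {1: 2, 2: 1, 4: 1, 5: 1}
See 4: counts = {1: 2, 2: 1, 4: 2, 5: 1}
See 3: counts = {1: 2, 2: 1, 4: 2, 5: 1, 3: 1}
See 5: counts = {1: 2, 2: 1, 4: 2, 5: 2, 3: 1}

{1: 2, 2: 1, 4: 2, 5: 2, 3: 1}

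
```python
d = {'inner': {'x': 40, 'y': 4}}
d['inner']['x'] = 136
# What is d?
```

After line 1: d = {'inner': {'x': 40, 'y': 4}}
After line 2 (inner x overwritten): d = {'inner': {'x': 136, 'y': 4}}

{'inner': {'x': 136, 'y': 4}}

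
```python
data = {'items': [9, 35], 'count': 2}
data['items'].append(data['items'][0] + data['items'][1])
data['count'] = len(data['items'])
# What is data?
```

After line 1: data = {'items': [9, 35], 'count': 2}
After line 2 (append 9 + 35 = 44): data = {'items': [9, 35, 44], 'count': 2}
After line 3 (count = len(items) = 3): data = {'items': [9, 35, 44], 'count': 3}

{'items': [9, 35, 44], 'count': 3}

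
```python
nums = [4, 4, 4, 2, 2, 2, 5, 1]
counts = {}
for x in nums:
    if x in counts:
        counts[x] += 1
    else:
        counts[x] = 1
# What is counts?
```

Initial: counts = {}, nums = [4, 4, 4, 2, 2, 2, 5, 1]
See 4: counts = {4: 1}
See 4: counts = {4: 2}
See 4: counts = {4: 3}
See 2: counts = {4: 3, 2: 1}
See 2: counts = {4: 3, 2: 2}
See 2: counts = {4: 3, 2: 3}
See 5: counts = {4: 3, 2: 3, 5: 1}
See 1: counts = {4: 3, 2: 3, 5: 1, 1: 1}

{4: 3, 2: 3, 5: 1, 1: 1}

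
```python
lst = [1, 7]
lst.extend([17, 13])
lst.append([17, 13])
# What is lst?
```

After line 1: lst = [1, 7]
After line 2 (extend unpacks [17, 13]): lst = [1, 7, 17, 13]
After line 3 (append adds [17, 13] as single element): lst = [1, 7, 17, 13, [17, 13]]

[1, 7, 17, 13, [17, 13]]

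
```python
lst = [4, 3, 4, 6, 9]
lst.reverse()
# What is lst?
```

[9, 6, 4, 3, 4]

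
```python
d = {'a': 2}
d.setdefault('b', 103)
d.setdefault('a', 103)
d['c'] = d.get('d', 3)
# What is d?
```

After line 1: d = {'a': 2}
After line 2 (setdefault adds 'b'=103): d = {'a': 2, 'b': 103}
After line 3 (setdefault 'a' no-op, already exists): d = {'a': 2, 'b': 103}
After line 4 (get('d', 3) returns default since 'd' not in d): d = {'a': 2, 'b': 103, 'c': 3}

{'a': 2, 'b': 103, 'c': 3}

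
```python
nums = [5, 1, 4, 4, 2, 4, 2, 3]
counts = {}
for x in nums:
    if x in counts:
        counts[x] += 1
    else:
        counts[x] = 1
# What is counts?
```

Initial: counts = {}, nums = [5, 1, 4, 4, 2, 4, 2, 3]
See 5: counts = {5: 1}
See 1: counts = {5: 1, 1: 1}
See 4: counts = {5: 1, 1: 1, 4: 1}
See 4: counts = {5: 1, 1: 1, 4: 2}
See 2: counts = {5: 1, 1: 1, 4: 2, 2: 1}
See 4: counts = {5: 1, 1: 1, 4: 3, 2: 1}
See 2: counts = {5: 1, 1: 1, 4: 3, 2: 2}
See 3: counts = {5: 1, 1: 1, 4: 3, 2: 2, 3: 1}

{5: 1, 1: 1, 4: 3, 2: 2, 3: 1}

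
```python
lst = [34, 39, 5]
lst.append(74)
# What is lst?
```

[34, 39, 5, 74]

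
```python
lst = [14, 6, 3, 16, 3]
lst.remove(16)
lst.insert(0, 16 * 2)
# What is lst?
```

After line 1: lst = [14, 6, 3, 16, 3]
After line 2 (remove first 16): lst = [14, 6, 3, 3]
After line 3 (insert 32 at index 0): lst = [32, 14, 6, 3, 3]

[32, 14, 6, 3, 3]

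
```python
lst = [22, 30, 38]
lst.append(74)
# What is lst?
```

[22, 30, 38, 74]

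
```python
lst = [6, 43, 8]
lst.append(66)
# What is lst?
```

[6, 43, 8, 66]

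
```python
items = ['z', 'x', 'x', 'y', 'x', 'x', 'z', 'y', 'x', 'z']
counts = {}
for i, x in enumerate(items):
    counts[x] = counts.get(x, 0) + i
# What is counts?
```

Initial: counts = {}, items = ['z', 'x', 'x', 'y', 'x', 'x', 'z', 'y', 'x', 'z']
i=0, x='z': counts = {'z': 0}
i=1, x='x': counts = {'z': 0, 'x': 1}
i=2, x='x': counts = {'z': 0, 'x': 3}
i=3, x='y': counts = {'z': 0, 'x': 3, 'y': 3}
i=4, x='x': counts = {'z': 0, 'x': 7, 'y': 3}
i=5, x='x': counts = {'z': 0, 'x': 12, 'y': 3}
i=6, x='z': counts = {'z': 6, 'x': 12, 'y': 3}
i=7, x='y': counts = {'z': 6, 'x': 12, 'y': 10}
i=8, x='x': counts = {'z': 6, 'x': 20, 'y': 10}
i=9, x='z': counts = {'z': 15, 'x': 20, 'y': 10}

{'z': 15, 'x': 20, 'y': 10}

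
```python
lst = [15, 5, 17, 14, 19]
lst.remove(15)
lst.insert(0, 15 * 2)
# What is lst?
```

After line 1: lst = [15, 5, 17, 14, 19]
After line 2 (remove first 15): lst = [5, 17, 14, 19]
After line 3 (insert 30 at index 0): lst = [30, 5, 17, 14, 19]

[30, 5, 17, 14, 19]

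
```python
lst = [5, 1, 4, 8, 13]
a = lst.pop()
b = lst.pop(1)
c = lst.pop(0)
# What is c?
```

After line 1: lst = [5, 1, 4, 8, 13]
After line 2 (pop() -> a = 13): lst = [5, 1, 4, 8]
After line 3 (pop(1) -> b = 1): lst = [5, 4, 8]
After line 4 (pop(0) -> c = 5): lst = [4, 8]

5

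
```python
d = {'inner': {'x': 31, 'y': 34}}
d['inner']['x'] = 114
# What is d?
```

After line 1: d = {'inner': {'x': 31, 'y': 34}}
After line 2 (inner x overwritten): d = {'inner': {'x': 114, 'y': 34}}

{'inner': {'x': 114, 'y': 34}}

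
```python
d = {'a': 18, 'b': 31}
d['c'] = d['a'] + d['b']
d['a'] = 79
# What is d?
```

After line 1: d = {'a': 18, 'b': 31}
After line 2 (d['c'] = 18 + 31): d = {'a': 18, 'b': 31, 'c': 49}
After line 3: d = {'a': 79, 'b': 31, 'c': 49}

{'a': 79, 'b': 31, 'c': 49}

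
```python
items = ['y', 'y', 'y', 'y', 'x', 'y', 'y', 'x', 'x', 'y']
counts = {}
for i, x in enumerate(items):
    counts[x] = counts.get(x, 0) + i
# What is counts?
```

Initial: counts = {}, items = ['y', 'y', 'y', 'y', 'x', 'y', 'y', 'x', 'x', 'y']
i=0, x='y': counts = {'y': 0}
i=1, x='y': counts = {'y': 1}
i=2, x='y': counts = {'y': 3}
i=3, x='y': counts = {'y': 6}
i=4, x='x': counts = {'y': 6, 'x': 4}
i=5, x='y': counts = {'y': 11, 'x': 4}
i=6, x='y': counts = {'y': 17, 'x': 4}
i=7, x='x': counts = {'y': 17, 'x': 11}
i=8, x='x': counts = {'y': 17, 'x': 19}
i=9, x='y': counts = {'y': 26, 'x': 19}

{'y': 26, 'x': 19}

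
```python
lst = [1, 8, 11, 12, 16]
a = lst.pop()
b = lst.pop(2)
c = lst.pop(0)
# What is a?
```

After line 1: lst = [1, 8, 11, 12, 16]
After line 2 (pop() -> a = 16): lst = [1, 8, 11, 12]
After line 3 (pop(2) -> b = 11): lst = [1, 8, 12]
After line 4 (pop(0) -> c = 1): lst = [8, 12]

16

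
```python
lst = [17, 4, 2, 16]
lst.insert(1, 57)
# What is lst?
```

[17, 57, 4, 2, 16]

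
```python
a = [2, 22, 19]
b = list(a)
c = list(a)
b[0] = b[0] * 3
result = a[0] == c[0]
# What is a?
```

After line 1: a = [2, 22, 19]
After line 2 (b = list(a), copy): a = [2, 22, 19], b = [2, 22, 19]
After line 3 (c = list(a) is a copy, new object): c = [2, 22, 19]
After line 4 (b[0] = 2 * 3 = 6; only b mutates (copy)): a = [2, 22, 19], b = [6, 22, 19], c = [2, 22, 19]
After line 5 (a[0] = 2, c[0] = 2; result = True)

[2, 22, 19]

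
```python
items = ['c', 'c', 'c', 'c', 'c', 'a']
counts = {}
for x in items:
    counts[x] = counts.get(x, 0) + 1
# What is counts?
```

Initial: counts = {}, items = ['c', 'c', 'c', 'c', 'c', 'a']
See 'c': counts = {'c': 1}
See 'c': counts = {'c': 2}
See 'c': counts = {'c': 3}
See 'c': counts = {'c': 4}
See 'c': counts = {'c': 5}
See 'a': counts = {'c': 5, 'a': 1}

{'c': 5, 'a': 1}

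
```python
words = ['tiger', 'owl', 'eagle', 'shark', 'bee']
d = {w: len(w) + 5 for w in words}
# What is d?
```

{'tiger': 10, 'owl': 8, 'eagle': 10, 'shark': 10, 'bee': 8}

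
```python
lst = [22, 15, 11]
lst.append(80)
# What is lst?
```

[22, 15, 11, 80]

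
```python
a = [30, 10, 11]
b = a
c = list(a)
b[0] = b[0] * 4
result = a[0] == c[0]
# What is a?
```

After line 1: a = [30, 10, 11]
After line 2 (b = a, alias): a = [30, 10, 11], b = [30, 10, 11]
After line 3 (c = list(a) is a copy, new object): c = [30, 10, 11]
After line 4 (b[0] = 30 * 4 = 120; mutates shared a/b): a = b = [120, 10, 11], c = [30, 10, 11]
After line 5 (a[0] = 120, c[0] = 30; result = False)

[120, 10, 11]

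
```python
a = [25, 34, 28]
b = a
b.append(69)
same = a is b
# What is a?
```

After line 1: a = [25, 34, 28]
After line 2 (b = a is an alias, same object): a = [25, 34, 28], b = [25, 34, 28]
After line 3 (b.append mutates the shared list): a = [25, 34, 28, 69], b = [25, 34, 28, 69]
After line 4 (same = a is b; same object -> True): same = True

[25, 34, 28, 69]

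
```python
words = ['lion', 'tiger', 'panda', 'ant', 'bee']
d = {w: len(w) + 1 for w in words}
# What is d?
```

{'lion': 5, 'tiger': 6, 'panda': 6, 'ant': 4, 'bee': 4}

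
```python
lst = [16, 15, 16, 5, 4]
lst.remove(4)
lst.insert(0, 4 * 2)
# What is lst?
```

After line 1: lst = [16, 15, 16, 5, 4]
After line 2 (remove first 4): lst = [16, 15, 16, 5]
After line 3 (insert 8 at index 0): lst = [8, 16, 15, 16, 5]

[8, 16, 15, 16, 5]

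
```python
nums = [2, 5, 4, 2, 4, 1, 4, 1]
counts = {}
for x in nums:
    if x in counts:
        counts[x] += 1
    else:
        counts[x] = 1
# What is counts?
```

Initial: counts = {}, nums = [2, 5, 4, 2, 4, 1, 4, 1]
See 2: counts = {2: 1}
See 5: counts = {2: 1, 5: 1}
See 4: counts = {2: 1, 5: 1, 4: 1}
See 2: counts = {2: 2, 5: 1, 4: 1}
See 4: counts = {2: 2, 5: 1, 4: 2}
See 1: counts = {2: 2, 5: 1, 4: 2, 1: 1}
See 4: counts = {2: 2, 5: 1, 4: 3, 1: 1}
See 1: counts = {2: 2, 5: 1, 4: 3, 1: 2}

{2: 2, 5: 1, 4: 3, 1: 2}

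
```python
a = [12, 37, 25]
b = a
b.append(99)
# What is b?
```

After line 1: a = [12, 37, 25]
After line 2 (b = a is an alias, same object): a = [12, 37, 25], b = [12, 37, 25]
After line 3 (b.append mutates the shared list): a = [12, 37, 25, 99], b = [12, 37, 25, 99]

[12, 37, 25, 99]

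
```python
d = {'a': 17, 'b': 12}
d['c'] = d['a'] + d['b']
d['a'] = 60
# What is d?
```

After line 1: d = {'a': 17, 'b': 12}
After line 2 (d['c'] = 17 + 12): d = {'a': 17, 'b': 12, 'c': 29}
After line 3: d = {'a': 60, 'b': 12, 'c': 29}

{'a': 60, 'b': 12, 'c': 29}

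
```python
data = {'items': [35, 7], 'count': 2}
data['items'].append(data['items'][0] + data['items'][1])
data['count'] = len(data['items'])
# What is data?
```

After line 1: data = {'items': [35, 7], 'count': 2}
After line 2 (append 35 + 7 = 42): data = {'items': [35, 7, 42], 'count': 2}
After line 3 (count = len(items) = 3): data = {'items': [35, 7, 42], 'count': 3}

{'items': [35, 7, 42], 'count': 3}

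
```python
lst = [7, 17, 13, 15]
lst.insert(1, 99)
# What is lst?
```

[7, 99, 17, 13, 15]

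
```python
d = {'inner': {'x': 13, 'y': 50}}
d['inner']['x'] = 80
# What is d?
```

After line 1: d = {'inner': {'x': 13, 'y': 50}}
After line 2 (inner x overwritten): d = {'inner': {'x': 80, 'y': 50}}

{'inner': {'x': 80, 'y': 50}}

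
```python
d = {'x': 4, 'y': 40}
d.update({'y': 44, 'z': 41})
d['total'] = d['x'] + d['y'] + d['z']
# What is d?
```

After line 1: d = {'x': 4, 'y': 40}
After line 2 (y overwritten, z added): d = {'x': 4, 'y': 44, 'z': 41}
After line 3 (total = 4 + 44 + 41 = 89): d = {'x': 4, 'y': 44, 'z': 41, 'total': 89}

{'x': 4, 'y': 44, 'z': 41, 'total': 89}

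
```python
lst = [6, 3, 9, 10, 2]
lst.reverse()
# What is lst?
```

[2, 10, 9, 3, 6]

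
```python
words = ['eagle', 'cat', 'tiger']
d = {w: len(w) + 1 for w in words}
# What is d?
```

{'eagle': 6, 'cat': 4, 'tiger': 6}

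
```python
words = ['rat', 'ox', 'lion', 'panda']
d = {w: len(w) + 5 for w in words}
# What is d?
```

{'rat': 8, 'ox': 7, 'lion': 9, 'panda': 10}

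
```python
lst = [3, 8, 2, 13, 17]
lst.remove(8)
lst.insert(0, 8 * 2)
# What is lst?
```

After line 1: lst = [3, 8, 2, 13, 17]
After line 2 (remove first 8): lst = [3, 2, 13, 17]
After line 3 (insert 16 at index 0): lst = [16, 3, 2, 13, 17]

[16, 3, 2, 13, 17]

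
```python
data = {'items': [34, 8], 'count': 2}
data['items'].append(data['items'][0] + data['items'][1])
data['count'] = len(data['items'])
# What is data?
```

After line 1: data = {'items': [34, 8], 'count': 2}
After line 2 (append 34 + 8 = 42): data = {'items': [34, 8, 42], 'count': 2}
After line 3 (count = len(items) = 3): data = {'items': [34, 8, 42], 'count': 3}

{'items': [34, 8, 42], 'count': 3}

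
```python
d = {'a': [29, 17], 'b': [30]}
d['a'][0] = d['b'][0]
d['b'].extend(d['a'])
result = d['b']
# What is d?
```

After line 1: d = {'a': [29, 17], 'b': [30]}
After line 2 (a[0] = b[0] = 30): d = {'a': [30, 17], 'b': [30]}
After line 3 (b.extend(a) appends [30, 17]): d = {'a': [30, 17], 'b': [30, 30, 17]}
After line 4: result = d['b'] = [30, 30, 17]

{'a': [30, 17], 'b': [30, 30, 17]}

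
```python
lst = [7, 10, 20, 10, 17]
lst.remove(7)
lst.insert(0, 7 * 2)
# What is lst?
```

After line 1: lst = [7, 10, 20, 10, 17]
After line 2 (remove first 7): lst = [10, 20, 10, 17]
After line 3 (insert 14 at index 0): lst = [14, 10, 20, 10, 17]

[14, 10, 20, 10, 17]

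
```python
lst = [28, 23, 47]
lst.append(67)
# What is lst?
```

[28, 23, 47, 67]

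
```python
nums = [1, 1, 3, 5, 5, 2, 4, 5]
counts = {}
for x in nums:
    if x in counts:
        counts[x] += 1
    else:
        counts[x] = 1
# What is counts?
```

Initial: counts = {}, nums = [1, 1, 3, 5, 5, 2, 4, 5]
See 1: counts = {1: 1}
See 1: counts = {1: 2}
See 3: counts = {1: 2, 3: 1}
See 5: counts = {1: 2, 3: 1, 5: 1}
See 5: counts = {1: 2, 3: 1, 5: 2}
See 2: counts = {1: 2, 3: 1, 5: 2, 2: 1}
See 4: counts = {1: 2, 3: 1, 5: 2, 2: 1, 4: 1}
See 5: counts = {1: 2, 3: 1, 5: 3, 2: 1, 4: 1}

{1: 2, 3: 1, 5: 3, 2: 1, 4: 1}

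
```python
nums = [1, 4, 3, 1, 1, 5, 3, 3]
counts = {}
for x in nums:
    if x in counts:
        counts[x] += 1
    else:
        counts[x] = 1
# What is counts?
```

Initial: counts = {}, nums = [1, 4, 3, 1, 1, 5, 3, 3]
See 1: counts = {1: 1}
See 4: counts = {1: 1, 4: 1}
See 3: counts = {1: 1, 4: 1, 3: 1}
See 1: counts = {1: 2, 4: 1, 3: 1}
See 1: counts = {1: 3, 4: 1, 3: 1}
See 5: counts = {1: 3, 4: 1, 3: 1, 5: 1}
See 3: counts = {1: 3, 4: 1, 3: 2, 5: 1}
See 3: counts = {1: 3, 4: 1, 3: 3, 5: 1}

{1: 3, 4: 1, 3: 3, 5: 1}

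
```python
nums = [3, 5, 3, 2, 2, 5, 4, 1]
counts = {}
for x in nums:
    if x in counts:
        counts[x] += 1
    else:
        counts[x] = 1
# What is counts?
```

Initial: counts = {}, nums = [3, 5, 3, 2, 2, 5, 4, 1]
See 3: counts = {3: 1}
See 5: counts = {3: 1, 5: 1}
See 3: counts = {3: 2, 5: 1}
See 2: counts = {3: 2, 5: 1, 2: 1}
See 2: counts = {3: 2, 5: 1, 2: 2}
See 5: counts = {3: 2, 5: 2, 2: 2}
See 4: counts = {3: 2, 5: 2, 2: 2, 4: 1}
See 1: counts = {3: 2, 5: 2, 2: 2, 4: 1, 1: 1}

{3: 2, 5: 2, 2: 2, 4: 1, 1: 1}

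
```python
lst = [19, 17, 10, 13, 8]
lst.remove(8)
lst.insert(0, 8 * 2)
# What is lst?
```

After line 1: lst = [19, 17, 10, 13, 8]
After line 2 (remove first 8): lst = [19, 17, 10, 13]
After line 3 (insert 16 at index 0): lst = [16, 19, 17, 10, 13]

[16, 19, 17, 10, 13]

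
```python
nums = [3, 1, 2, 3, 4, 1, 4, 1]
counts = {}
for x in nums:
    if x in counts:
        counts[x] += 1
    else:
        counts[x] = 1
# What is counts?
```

Initial: counts = {}, nums = [3, 1, 2, 3, 4, 1, 4, 1]
See 3: counts = {3: 1}
See 1: counts = {3: 1, 1: 1}
See 2: counts = {3: 1, 1: 1, 2: 1}
See 3: counts = {3: 2, 1: 1, 2: 1}
See 4: counts = {3: 2, 1: 1, 2: 1, 4: 1}
See 1: counts = {3: 2, 1: 2, 2: 1, 4: 1}
See 4: counts = {3: 2, 1: 2, 2: 1, 4: 2}
See 1: counts = {3: 2, 1: 3, 2: 1, 4: 2}

{3: 2, 1: 3, 2: 1, 4: 2}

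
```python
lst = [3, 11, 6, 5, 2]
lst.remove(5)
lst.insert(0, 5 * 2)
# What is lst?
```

After line 1: lst = [3, 11, 6, 5, 2]
After line 2 (remove first 5): lst = [3, 11, 6, 2]
After line 3 (insert 10 at index 0): lst = [10, 3, 11, 6, 2]

[10, 3, 11, 6, 2]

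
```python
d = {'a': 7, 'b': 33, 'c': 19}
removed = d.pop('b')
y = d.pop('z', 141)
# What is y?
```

After line 1: d = {'a': 7, 'b': 33, 'c': 19}
After line 2 (pop 'b' returns 33): d = {'a': 7, 'c': 19}, removed = 33
After line 3 (pop 'z' missing, returns default 141): d = {'a': 7, 'c': 19}, y = 141

141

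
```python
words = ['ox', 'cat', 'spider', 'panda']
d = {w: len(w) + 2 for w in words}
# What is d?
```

{'ox': 4, 'cat': 5, 'spider': 8, 'panda': 7}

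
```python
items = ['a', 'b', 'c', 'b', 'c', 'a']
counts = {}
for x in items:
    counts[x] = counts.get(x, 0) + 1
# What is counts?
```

Initial: counts = {}, items = ['a', 'b', 'c', 'b', 'c', 'a']
See 'a': counts = {'a': 1}
See 'b': counts = {'a': 1, 'b': 1}
See 'c': counts = {'a': 1, 'b': 1, 'c': 1}
See 'b': counts = {'a': 1, 'b': 2, 'c': 1}
See 'c': counts = {'a': 1, 'b': 2, 'c': 2}
See 'a': counts = {'a': 2, 'b': 2, 'c': 2}

{'a': 2, 'b': 2, 'c': 2}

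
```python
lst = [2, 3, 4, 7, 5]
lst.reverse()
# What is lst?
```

[5, 7, 4, 3, 2]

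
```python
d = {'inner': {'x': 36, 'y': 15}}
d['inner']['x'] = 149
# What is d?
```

After line 1: d = {'inner': {'x': 36, 'y': 15}}
After line 2 (inner x overwritten): d = {'inner': {'x': 149, 'y': 15}}

{'inner': {'x': 149, 'y': 15}}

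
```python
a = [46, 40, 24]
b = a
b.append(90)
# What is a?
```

After line 1: a = [46, 40, 24]
After line 2 (b = a is an alias, same object): a = [46, 40, 24], b = [46, 40, 24]
After line 3 (b.append mutates the shared list): a = [46, 40, 24, 90], b = [46, 40, 24, 90]

[46, 40, 24, 90]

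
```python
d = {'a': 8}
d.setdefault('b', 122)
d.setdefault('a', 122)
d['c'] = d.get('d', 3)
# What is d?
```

After line 1: d = {'a': 8}
After line 2 (setdefault adds 'b'=122): d = {'a': 8, 'b': 122}
After line 3 (setdefault 'a' no-op, already exists): d = {'a': 8, 'b': 122}
After line 4 (get('d', 3) returns default since 'd' not in d): d = {'a': 8, 'b': 122, 'c': 3}

{'a': 8, 'b': 122, 'c': 3}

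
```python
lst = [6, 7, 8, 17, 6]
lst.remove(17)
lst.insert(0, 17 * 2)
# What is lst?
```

After line 1: lst = [6, 7, 8, 17, 6]
After line 2 (remove first 17): lst = [6, 7, 8, 6]
After line 3 (insert 34 at index 0): lst = [34, 6, 7, 8, 6]

[34, 6, 7, 8, 6]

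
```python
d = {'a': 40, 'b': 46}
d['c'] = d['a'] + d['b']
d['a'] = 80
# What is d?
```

After line 1: d = {'a': 40, 'b': 46}
After line 2 (d['c'] = 40 + 46): d = {'a': 40, 'b': 46, 'c': 86}
After line 3: d = {'a': 80, 'b': 46, 'c': 86}

{'a': 80, 'b': 46, 'c': 86}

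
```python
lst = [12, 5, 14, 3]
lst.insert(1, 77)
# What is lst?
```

[12, 77, 5, 14, 3]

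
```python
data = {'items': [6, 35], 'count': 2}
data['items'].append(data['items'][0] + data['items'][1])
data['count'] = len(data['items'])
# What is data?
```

After line 1: data = {'items': [6, 35], 'count': 2}
After line 2 (append 6 + 35 = 41): data = {'items': [6, 35, 41], 'count': 2}
After line 3 (count = len(items) = 3): data = {'items': [6, 35, 41], 'count': 3}

{'items': [6, 35, 41], 'count': 3}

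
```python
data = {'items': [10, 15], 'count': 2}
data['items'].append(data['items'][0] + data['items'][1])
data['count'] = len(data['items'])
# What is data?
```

After line 1: data = {'items': [10, 15], 'count': 2}
After line 2 (append 10 + 15 = 25): data = {'items': [10, 15, 25], 'count': 2}
After line 3 (count = len(items) = 3): data = {'items': [10, 15, 25], 'count': 3}

{'items': [10, 15, 25], 'count': 3}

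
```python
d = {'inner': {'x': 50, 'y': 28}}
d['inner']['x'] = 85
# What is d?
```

After line 1: d = {'inner': {'x': 50, 'y': 28}}
After line 2 (inner x overwritten): d = {'inner': {'x': 85, 'y': 28}}

{'inner': {'x': 85, 'y': 28}}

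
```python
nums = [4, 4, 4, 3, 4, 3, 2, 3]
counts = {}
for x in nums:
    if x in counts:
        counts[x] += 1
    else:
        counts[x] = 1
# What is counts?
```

Initial: counts = {}, nums = [4, 4, 4, 3, 4, 3, 2, 3]
See 4: counts = {4: 1}
See 4: counts = {4: 2}
See 4: counts = {4: 3}
See 3: counts = {4: 3, 3: 1}
See 4: counts = {4: 4, 3: 1}
See 3: counts = {4: 4, 3: 2}
See 2: counts = {4: 4, 3: 2, 2: 1}
See 3: counts = {4: 4, 3: 3, 2: 1}

{4: 4, 3: 3, 2: 1}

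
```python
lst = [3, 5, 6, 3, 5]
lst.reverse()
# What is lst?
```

[5, 3, 6, 5, 3]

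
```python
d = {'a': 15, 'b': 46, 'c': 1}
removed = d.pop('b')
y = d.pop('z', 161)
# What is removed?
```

After line 1: d = {'a': 15, 'b': 46, 'c': 1}
After line 2 (pop 'b' returns 46): d = {'a': 15, 'c': 1}, removed = 46
After line 3 (pop 'z' missing, returns default 161): d = {'a': 15, 'c': 1}, y = 161

46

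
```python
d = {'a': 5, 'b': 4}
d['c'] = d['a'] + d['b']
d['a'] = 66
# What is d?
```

After line 1: d = {'a': 5, 'b': 4}
After line 2 (d['c'] = 5 + 4): d = {'a': 5, 'b': 4, 'c': 9}
After line 3: d = {'a': 66, 'b': 4, 'c': 9}

{'a': 66, 'b': 4, 'c': 9}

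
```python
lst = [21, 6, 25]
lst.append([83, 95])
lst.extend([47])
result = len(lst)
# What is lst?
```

After line 1: lst = [21, 6, 25]
After line 2 (append adds [83, 95] as single element): lst = [21, 6, 25, [83, 95]]
After line 3 (extend unpacks [47], adds 47): lst = [21, 6, 25, [83, 95], 47]
After line 4: result = len(lst) = 5

[21, 6, 25, [83, 95], 47]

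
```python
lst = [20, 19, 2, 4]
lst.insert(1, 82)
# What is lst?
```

[20, 82, 19, 2, 4]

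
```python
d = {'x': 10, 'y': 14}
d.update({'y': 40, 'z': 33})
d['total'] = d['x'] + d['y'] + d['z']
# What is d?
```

After line 1: d = {'x': 10, 'y': 14}
After line 2 (y overwritten, z added): d = {'x': 10, 'y': 40, 'z': 33}
After line 3 (total = 10 + 40 + 33 = 83): d = {'x': 10, 'y': 40, 'z': 33, 'total': 83}

{'x': 10, 'y': 40, 'z': 33, 'total': 83}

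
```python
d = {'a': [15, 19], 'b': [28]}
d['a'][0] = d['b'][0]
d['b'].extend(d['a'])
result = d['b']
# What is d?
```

After line 1: d = {'a': [15, 19], 'b': [28]}
After line 2 (a[0] = b[0] = 28): d = {'a': [28, 19], 'b': [28]}
After line 3 (b.extend(a) appends [28, 19]): d = {'a': [28, 19], 'b': [28, 28, 19]}
After line 4: result = d['b'] = [28, 28, 19]

{'a': [28, 19], 'b': [28, 28, 19]}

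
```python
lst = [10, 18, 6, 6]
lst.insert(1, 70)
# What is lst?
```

[10, 70, 18, 6, 6]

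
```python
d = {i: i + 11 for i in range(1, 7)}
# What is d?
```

{1: 12, 2: 13, 3: 14, 4: 15, 5: 16, 6: 17}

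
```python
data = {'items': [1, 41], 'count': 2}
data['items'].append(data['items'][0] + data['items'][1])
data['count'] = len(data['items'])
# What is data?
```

After line 1: data = {'items': [1, 41], 'count': 2}
After line 2 (append 1 + 41 = 42): data = {'items': [1, 41, 42], 'count': 2}
After line 3 (count = len(items) = 3): data = {'items': [1, 41, 42], 'count': 3}

{'items': [1, 41, 42], 'count': 3}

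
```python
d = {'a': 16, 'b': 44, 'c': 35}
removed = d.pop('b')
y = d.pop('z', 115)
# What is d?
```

After line 1: d = {'a': 16, 'b': 44, 'c': 35}
After line 2 (pop 'b' returns 44): d = {'a': 16, 'c': 35}, removed = 44
After line 3 (pop 'z' missing, returns default 115): d = {'a': 16, 'c': 35}, y = 115

{'a': 16, 'c': 35}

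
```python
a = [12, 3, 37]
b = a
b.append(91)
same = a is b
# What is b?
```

After line 1: a = [12, 3, 37]
After line 2 (b = a is an alias, same object): a = [12, 3, 37], b = [12, 3, 37]
After line 3 (b.append mutates the shared list): a = [12, 3, 37, 91], b = [12, 3, 37, 91]
After line 4 (same = a is b; same object -> True): same = True

[12, 3, 37, 91]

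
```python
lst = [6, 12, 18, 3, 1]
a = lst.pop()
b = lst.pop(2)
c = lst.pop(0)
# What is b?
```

After line 1: lst = [6, 12, 18, 3, 1]
After line 2 (pop() -> a = 1): lst = [6, 12, 18, 3]
After line 3 (pop(2) -> b = 18): lst = [6, 12, 3]
After line 4 (pop(0) -> c = 6): lst = [12, 3]

18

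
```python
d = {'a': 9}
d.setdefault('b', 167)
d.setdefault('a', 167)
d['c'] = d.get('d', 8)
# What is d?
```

After line 1: d = {'a': 9}
After line 2 (setdefault adds 'b'=167): d = {'a': 9, 'b': 167}
After line 3 (setdefault 'a' no-op, already exists): d = {'a': 9, 'b': 167}
After line 4 (get('d', 8) returns default since 'd' not in d): d = {'a': 9, 'b': 167, 'c': 8}

{'a': 9, 'b': 167, 'c': 8}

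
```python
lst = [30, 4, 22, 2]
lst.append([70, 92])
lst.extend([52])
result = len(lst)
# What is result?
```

After line 1: lst = [30, 4, 22, 2]
After line 2 (append adds [70, 92] as single element): lst = [30, 4, 22, 2, [70, 92]]
After line 3 (extend unpacks [52], adds 52): lst = [30, 4, 22, 2, [70, 92], 52]
After line 4: result = len(lst) = 6

6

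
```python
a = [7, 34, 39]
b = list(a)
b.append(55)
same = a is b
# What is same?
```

After line 1: a = [7, 34, 39]
After line 2 (b = list(a) is a shallow copy, new object): a = [7, 34, 39], b = [7, 34, 39]
After line 3 (append only mutates b): a = [7, 34, 39], b = [7, 34, 39, 55]
After line 4 (same = a is b; different objects -> False): same = False

False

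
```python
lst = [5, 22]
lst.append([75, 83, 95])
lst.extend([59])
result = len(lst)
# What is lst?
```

After line 1: lst = [5, 22]
After line 2 (append adds [75, 83, 95] as single element): lst = [5, 22, [75, 83, 95]]
After line 3 (extend unpacks [59], adds 59): lst = [5, 22, [75, 83, 95], 59]
After line 4: result = len(lst) = 4

[5, 22, [75, 83, 95], 59]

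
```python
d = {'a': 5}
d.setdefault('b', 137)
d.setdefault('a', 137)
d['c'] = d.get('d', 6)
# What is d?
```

After line 1: d = {'a': 5}
After line 2 (setdefault adds 'b'=137): d = {'a': 5, 'b': 137}
After line 3 (setdefault 'a' no-op, already exists): d = {'a': 5, 'b': 137}
After line 4 (get('d', 6) returns default since 'd' not in d): d = {'a': 5, 'b': 137, 'c': 6}

{'a': 5, 'b': 137, 'c': 6}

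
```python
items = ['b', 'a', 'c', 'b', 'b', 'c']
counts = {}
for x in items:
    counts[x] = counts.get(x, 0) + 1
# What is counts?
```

Initial: counts = {}, items = ['b', 'a', 'c', 'b', 'b', 'c']
See 'b': counts = {'b': 1}
See 'a': counts = {'b': 1, 'a': 1}
See 'c': counts = {'b': 1, 'a': 1, 'c': 1}
See 'b': counts = {'b': 2, 'a': 1, 'c': 1}
See 'b': counts = {'b': 3, 'a': 1, 'c': 1}
See 'c': counts = {'b': 3, 'a': 1, 'c': 2}

{'b': 3, 'a': 1, 'c': 2}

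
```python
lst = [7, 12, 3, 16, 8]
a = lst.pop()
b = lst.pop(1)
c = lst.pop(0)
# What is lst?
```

After line 1: lst = [7, 12, 3, 16, 8]
After line 2 (pop() -> a = 8): lst = [7, 12, 3, 16]
After line 3 (pop(1) -> b = 12): lst = [7, 3, 16]
After line 4 (pop(0) -> c = 7): lst = [3, 16]

[3, 16]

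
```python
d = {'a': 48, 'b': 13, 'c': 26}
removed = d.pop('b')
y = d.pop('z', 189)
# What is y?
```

After line 1: d = {'a': 48, 'b': 13, 'c': 26}
After line 2 (pop 'b' returns 13): d = {'a': 48, 'c': 26}, removed = 13
After line 3 (pop 'z' missing, returns default 189): d = {'a': 48, 'c': 26}, y = 189

189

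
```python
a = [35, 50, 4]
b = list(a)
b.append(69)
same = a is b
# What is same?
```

After line 1: a = [35, 50, 4]
After line 2 (b = list(a) is a shallow copy, new object): a = [35, 50, 4], b = [35, 50, 4]
After line 3 (append only mutates b): a = [35, 50, 4], b = [35, 50, 4, 69]
After line 4 (same = a is b; different objects -> False): same = False

False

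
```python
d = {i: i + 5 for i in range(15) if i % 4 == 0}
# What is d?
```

{0: 5, 4: 9, 8: 13, 12: 17}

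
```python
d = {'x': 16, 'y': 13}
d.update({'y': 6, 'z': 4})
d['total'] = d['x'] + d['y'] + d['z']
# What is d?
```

After line 1: d = {'x': 16, 'y': 13}
After line 2 (y overwritten, z added): d = {'x': 16, 'y': 6, 'z': 4}
After line 3 (total = 16 + 6 + 4 = 26): d = {'x': 16, 'y': 6, 'z': 4, 'total': 26}

{'x': 16, 'y': 6, 'z': 4, 'total': 26}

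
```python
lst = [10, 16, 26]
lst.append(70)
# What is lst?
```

[10, 16, 26, 70]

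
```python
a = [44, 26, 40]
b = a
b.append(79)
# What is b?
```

After line 1: a = [44, 26, 40]
After line 2 (b = a is an alias, same object): a = [44, 26, 40], b = [44, 26, 40]
After line 3 (b.append mutates the shared list): a = [44, 26, 40, 79], b = [44, 26, 40, 79]

[44, 26, 40, 79]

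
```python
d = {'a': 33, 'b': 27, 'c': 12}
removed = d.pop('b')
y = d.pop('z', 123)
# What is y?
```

After line 1: d = {'a': 33, 'b': 27, 'c': 12}
After line 2 (pop 'b' returns 27): d = {'a': 33, 'c': 12}, removed = 27
After line 3 (pop 'z' missing, returns default 123): d = {'a': 33, 'c': 12}, y = 123

123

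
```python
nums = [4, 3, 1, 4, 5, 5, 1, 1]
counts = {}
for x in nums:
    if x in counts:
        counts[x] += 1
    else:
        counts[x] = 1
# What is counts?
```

Initial: counts = {}, nums = [4, 3, 1, 4, 5, 5, 1, 1]
See 4: counts = {4: 1}
See 3: counts = {4: 1, 3: 1}
See 1: counts = {4: 1, 3: 1, 1: 1}
See 4: counts = {4: 2, 3: 1, 1: 1}
See 5: counts = {4: 2, 3: 1, 1: 1, 5: 1}
See 5: counts = {4: 2, 3: 1, 1: 1, 5: 2}
See 1: counts = {4: 2, 3: 1, 1: 2, 5: 2}
See 1: counts = {4: 2, 3: 1, 1: 3, 5: 2}

{4: 2, 3: 1, 1: 3, 5: 2}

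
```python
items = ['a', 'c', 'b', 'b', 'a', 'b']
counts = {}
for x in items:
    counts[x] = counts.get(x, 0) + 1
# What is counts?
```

Initial: counts = {}, items = ['a', 'c', 'b', 'b', 'a', 'b']
See 'a': counts = {'a': 1}
See 'c': counts = {'a': 1, 'c': 1}
See 'b': counts = {'a': 1, 'c': 1, 'b': 1}
See 'b': counts = {'a': 1, 'c': 1, 'b': 2}
See 'a': counts = {'a': 2, 'c': 1, 'b': 2}
See 'b': counts = {'a': 2, 'c': 1, 'b': 3}

{'a': 2, 'c': 1, 'b': 3}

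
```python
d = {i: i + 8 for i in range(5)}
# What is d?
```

{0: 8, 1: 9, 2: 10, 3: 11, 4: 12}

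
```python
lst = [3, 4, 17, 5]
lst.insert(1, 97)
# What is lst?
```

[3, 97, 4, 17, 5]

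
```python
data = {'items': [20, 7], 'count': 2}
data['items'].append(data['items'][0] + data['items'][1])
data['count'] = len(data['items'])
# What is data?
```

After line 1: data = {'items': [20, 7], 'count': 2}
After line 2 (append 20 + 7 = 27): data = {'items': [20, 7, 27], 'count': 2}
After line 3 (count = len(items) = 3): data = {'items': [20, 7, 27], 'count': 3}

{'items': [20, 7, 27], 'count': 3}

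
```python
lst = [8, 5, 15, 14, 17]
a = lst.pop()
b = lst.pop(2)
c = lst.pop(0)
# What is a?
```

After line 1: lst = [8, 5, 15, 14, 17]
After line 2 (pop() -> a = 17): lst = [8, 5, 15, 14]
After line 3 (pop(2) -> b = 15): lst = [8, 5, 14]
After line 4 (pop(0) -> c = 8): lst = [5, 14]

17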